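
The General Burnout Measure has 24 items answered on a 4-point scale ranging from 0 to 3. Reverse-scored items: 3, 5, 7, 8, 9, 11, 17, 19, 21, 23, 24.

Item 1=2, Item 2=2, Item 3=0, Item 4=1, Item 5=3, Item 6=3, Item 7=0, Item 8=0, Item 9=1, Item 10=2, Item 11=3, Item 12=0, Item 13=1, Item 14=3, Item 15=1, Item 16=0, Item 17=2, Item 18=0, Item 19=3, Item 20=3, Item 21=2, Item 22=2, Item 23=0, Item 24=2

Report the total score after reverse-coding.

37

Apply reverse scoring (on a 0–3 scale, reversed = 3 − raw):
  item 3: 3 − 0 = 3
  item 5: 3 − 3 = 0
  item 7: 3 − 0 = 3
  item 8: 3 − 0 = 3
  item 9: 3 − 1 = 2
  item 11: 3 − 3 = 0
  item 17: 3 − 2 = 1
  item 19: 3 − 3 = 0
  item 21: 3 − 2 = 1
  item 23: 3 − 0 = 3
  item 24: 3 − 2 = 1
After reverse-coding: 2, 2, 3, 1, 0, 3, 3, 3, 2, 2, 0, 0, 1, 3, 1, 0, 1, 0, 0, 3, 1, 2, 3, 1
Total = 2 + 2 + 3 + 1 + 0 + 3 + 3 + 3 + 2 + 2 + 0 + 0 + 1 + 3 + 1 + 0 + 1 + 0 + 0 + 3 + 1 + 2 + 3 + 1 = 37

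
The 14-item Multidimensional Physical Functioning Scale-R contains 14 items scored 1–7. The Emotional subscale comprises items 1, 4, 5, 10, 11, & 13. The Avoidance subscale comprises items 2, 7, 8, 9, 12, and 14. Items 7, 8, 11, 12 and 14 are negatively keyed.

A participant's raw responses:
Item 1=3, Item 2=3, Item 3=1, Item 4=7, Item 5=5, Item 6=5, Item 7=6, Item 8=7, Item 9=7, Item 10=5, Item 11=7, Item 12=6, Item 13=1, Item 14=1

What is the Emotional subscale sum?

Emotional items: 1, 4, 5, 10, 11, 13.
Of these, item 11 is negatively keyed; on a 1–7 scale, reversed = 8 − raw.
  item 1: 3
  item 4: 7
  item 5: 5
  item 10: 5
  item 11: 8 − 7 = 1
  item 13: 1
Sum = 3 + 7 + 5 + 5 + 1 + 1 = 22

22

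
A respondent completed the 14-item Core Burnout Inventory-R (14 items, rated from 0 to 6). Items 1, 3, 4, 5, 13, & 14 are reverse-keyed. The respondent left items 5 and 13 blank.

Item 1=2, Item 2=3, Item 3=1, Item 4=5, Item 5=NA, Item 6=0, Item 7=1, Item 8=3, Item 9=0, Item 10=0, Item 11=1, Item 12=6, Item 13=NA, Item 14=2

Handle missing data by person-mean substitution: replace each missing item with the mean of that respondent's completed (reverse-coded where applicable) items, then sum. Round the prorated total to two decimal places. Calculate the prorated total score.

32.67

Reverse-coded (reversed = (0+6) − raw = 6 − raw):
  item 1: 6 − 2 = 4
  item 3: 6 − 1 = 5
  item 4: 6 − 5 = 1
  item 14: 6 − 2 = 4
Completed scored items (12 of 14): 4, 3, 5, 1, 0, 1, 3, 0, 0, 1, 6, 4; sum = 28.
Person mean = 28 / 12 ≈ 2.3333
Prorated total = (28 / 12) × 14 = 32.67 (to 2 dp)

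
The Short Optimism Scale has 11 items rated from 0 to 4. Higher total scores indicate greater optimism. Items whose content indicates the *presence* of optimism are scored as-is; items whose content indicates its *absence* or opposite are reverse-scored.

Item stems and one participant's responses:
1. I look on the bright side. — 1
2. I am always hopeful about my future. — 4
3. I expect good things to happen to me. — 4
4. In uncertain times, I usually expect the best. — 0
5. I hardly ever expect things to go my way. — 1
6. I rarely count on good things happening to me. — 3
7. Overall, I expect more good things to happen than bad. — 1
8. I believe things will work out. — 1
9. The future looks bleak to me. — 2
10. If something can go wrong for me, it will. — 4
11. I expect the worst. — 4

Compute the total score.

Items 5, 6, 9, 10, 11 describe the absence/opposite of optimism → reverse-score.
reverse-coded value = 4 − response.
  item 1: 1
  item 2: 4
  item 3: 4
  item 4: 0
  item 5: 4 − 1 = 3
  item 6: 4 − 3 = 1
  item 7: 1
  item 8: 1
  item 9: 4 − 2 = 2
  item 10: 4 − 4 = 0
  item 11: 4 − 4 = 0
Total = 1 + 4 + 4 + 0 + 3 + 1 + 1 + 1 + 2 + 0 + 0 = 17

17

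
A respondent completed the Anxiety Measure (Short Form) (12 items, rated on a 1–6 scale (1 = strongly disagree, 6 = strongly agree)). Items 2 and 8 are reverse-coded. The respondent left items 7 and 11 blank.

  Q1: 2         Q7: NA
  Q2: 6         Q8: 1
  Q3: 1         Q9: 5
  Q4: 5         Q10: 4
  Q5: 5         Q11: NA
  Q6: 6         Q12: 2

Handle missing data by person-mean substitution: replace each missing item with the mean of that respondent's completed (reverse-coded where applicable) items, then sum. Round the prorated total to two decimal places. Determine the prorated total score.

Reverse-coded (reversed = (1+6) − raw = 7 − raw):
  item 2: 7 − 6 = 1
  item 8: 7 − 1 = 6
Completed scored items (10 of 12): 2, 1, 1, 5, 5, 6, 6, 5, 4, 2; sum = 37.
Person mean = 37 / 10 ≈ 3.7000
Prorated total = (37 / 10) × 12 = 44.40 (to 2 dp)

44.40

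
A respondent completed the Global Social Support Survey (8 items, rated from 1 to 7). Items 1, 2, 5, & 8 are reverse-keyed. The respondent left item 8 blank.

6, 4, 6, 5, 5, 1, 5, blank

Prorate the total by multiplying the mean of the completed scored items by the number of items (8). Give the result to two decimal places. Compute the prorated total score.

29.71

Reverse-coded (reverse-coded value = 8 − response):
  item 1: 8 − 6 = 2
  item 2: 8 − 4 = 4
  item 5: 8 − 5 = 3
Completed scored items (7 of 8): 2, 4, 6, 5, 3, 1, 5; sum = 26.
Person mean = 26 / 7 ≈ 3.7143
Prorated total = (26 / 7) × 8 = 29.71 (to 2 dp)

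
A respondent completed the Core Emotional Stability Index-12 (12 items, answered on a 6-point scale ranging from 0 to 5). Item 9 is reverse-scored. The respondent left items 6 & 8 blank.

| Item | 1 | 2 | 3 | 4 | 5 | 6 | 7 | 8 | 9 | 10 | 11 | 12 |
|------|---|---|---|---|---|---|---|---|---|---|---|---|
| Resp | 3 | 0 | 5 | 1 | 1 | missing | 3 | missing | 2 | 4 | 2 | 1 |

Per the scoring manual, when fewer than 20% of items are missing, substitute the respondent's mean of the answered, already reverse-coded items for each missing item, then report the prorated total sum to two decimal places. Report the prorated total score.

27.60

Reverse-coded (reversed = (0+5) − raw = 5 − raw):
  item 9: 5 − 2 = 3
Completed scored items (10 of 12): 3, 0, 5, 1, 1, 3, 3, 4, 2, 1; sum = 23.
Person mean = 23 / 10 ≈ 2.3000
Prorated total = (23 / 10) × 12 = 27.60 (to 2 dp)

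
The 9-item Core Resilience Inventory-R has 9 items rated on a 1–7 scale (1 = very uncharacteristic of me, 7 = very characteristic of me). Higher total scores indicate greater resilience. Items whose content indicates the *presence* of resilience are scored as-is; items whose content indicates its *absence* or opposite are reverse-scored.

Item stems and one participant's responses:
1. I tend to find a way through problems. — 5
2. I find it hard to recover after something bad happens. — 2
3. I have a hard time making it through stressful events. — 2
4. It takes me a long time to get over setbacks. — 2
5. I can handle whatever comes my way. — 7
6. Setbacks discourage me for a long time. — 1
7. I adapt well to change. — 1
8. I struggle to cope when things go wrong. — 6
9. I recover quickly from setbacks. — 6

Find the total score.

Items 2, 3, 4, 6, 8 describe the absence/opposite of resilience → reverse-score.
on a 1–7 scale, reversed = 8 − raw.
  item 1: 5
  item 2: 8 − 2 = 6
  item 3: 8 − 2 = 6
  item 4: 8 − 2 = 6
  item 5: 7
  item 6: 8 − 1 = 7
  item 7: 1
  item 8: 8 − 6 = 2
  item 9: 6
Total = 5 + 6 + 6 + 6 + 7 + 7 + 1 + 2 + 6 = 46

46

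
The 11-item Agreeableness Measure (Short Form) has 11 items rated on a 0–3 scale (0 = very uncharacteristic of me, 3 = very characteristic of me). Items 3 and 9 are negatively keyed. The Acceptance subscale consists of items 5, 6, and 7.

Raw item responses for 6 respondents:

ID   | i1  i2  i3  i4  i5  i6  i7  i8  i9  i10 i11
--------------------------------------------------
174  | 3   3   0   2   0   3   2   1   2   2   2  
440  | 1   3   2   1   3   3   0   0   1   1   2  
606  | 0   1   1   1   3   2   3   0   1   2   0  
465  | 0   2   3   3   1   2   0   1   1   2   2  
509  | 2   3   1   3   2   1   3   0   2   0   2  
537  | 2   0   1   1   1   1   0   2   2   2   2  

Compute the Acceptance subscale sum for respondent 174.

Respondent 174 raw: 3, 3, 0, 2, 0, 3, 2, 1, 2, 2, 2.
Acceptance items: 5, 6, 7.
Reverse-coded (reversed = (0+3) − raw = 3 − raw):
  item 5: 0
  item 6: 3
  item 7: 2
Sum = 0 + 3 + 2 = 5

5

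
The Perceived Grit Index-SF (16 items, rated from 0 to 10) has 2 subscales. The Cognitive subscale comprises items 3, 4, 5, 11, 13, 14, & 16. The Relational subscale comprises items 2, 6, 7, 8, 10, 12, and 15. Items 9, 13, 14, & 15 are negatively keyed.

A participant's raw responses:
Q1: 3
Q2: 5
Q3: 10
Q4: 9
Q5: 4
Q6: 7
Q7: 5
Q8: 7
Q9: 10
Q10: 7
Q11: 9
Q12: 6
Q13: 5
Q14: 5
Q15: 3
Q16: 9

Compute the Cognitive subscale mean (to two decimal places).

Cognitive items: 3, 4, 5, 11, 13, 14, 16.
Of these, items 13 & 14 are negatively keyed; on a 0–10 scale, reversed = 10 − raw.
  item 3: 10
  item 4: 9
  item 5: 4
  item 11: 9
  item 13: 10 − 5 = 5
  item 14: 10 − 5 = 5
  item 16: 9
Sum = 10 + 9 + 4 + 9 + 5 + 5 + 9 = 51
Mean = 51 / 7 = 7.29

7.29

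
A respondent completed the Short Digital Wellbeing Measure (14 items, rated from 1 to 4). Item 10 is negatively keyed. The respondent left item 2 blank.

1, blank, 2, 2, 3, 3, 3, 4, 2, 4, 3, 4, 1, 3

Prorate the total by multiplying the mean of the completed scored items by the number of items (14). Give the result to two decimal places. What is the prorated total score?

Reverse-coded (reversed = (1+4) − raw = 5 − raw):
  item 10: 5 − 4 = 1
Completed scored items (13 of 14): 1, 2, 2, 3, 3, 3, 4, 2, 1, 3, 4, 1, 3; sum = 32.
Person mean = 32 / 13 ≈ 2.4615
Prorated total = (32 / 13) × 14 = 34.46 (to 2 dp)

34.46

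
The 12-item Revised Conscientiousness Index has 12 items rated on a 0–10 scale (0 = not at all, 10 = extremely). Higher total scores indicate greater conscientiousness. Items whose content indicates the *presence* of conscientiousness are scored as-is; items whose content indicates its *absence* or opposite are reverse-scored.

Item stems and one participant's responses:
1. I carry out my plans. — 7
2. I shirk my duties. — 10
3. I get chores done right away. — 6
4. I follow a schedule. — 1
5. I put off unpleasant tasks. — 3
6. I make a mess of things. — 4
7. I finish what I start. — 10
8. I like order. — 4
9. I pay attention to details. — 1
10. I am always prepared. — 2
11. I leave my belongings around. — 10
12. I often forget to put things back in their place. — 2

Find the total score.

Items 2, 5, 6, 11, 12 describe the absence/opposite of conscientiousness → reverse-score.
on a 0–10 scale, reversed = 10 − raw.
  item 1: 7
  item 2: 10 − 10 = 0
  item 3: 6
  item 4: 1
  item 5: 10 − 3 = 7
  item 6: 10 − 4 = 6
  item 7: 10
  item 8: 4
  item 9: 1
  item 10: 2
  item 11: 10 − 10 = 0
  item 12: 10 − 2 = 8
Total = 7 + 0 + 6 + 1 + 7 + 6 + 10 + 4 + 1 + 2 + 0 + 8 = 52

52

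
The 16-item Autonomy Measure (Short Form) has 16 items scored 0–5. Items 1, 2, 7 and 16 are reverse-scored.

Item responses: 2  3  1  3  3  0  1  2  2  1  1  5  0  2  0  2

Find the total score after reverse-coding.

Raw sum = 28. Reverse-scored items: 1, 2, 7, 16; their raw sum = 8.
Each reversal replaces raw with 5 − raw, changing the total by 5 − 2·raw per item.
Total = 28 + 4·5 − 2·8 = 28 + 20 − 16 = 32

32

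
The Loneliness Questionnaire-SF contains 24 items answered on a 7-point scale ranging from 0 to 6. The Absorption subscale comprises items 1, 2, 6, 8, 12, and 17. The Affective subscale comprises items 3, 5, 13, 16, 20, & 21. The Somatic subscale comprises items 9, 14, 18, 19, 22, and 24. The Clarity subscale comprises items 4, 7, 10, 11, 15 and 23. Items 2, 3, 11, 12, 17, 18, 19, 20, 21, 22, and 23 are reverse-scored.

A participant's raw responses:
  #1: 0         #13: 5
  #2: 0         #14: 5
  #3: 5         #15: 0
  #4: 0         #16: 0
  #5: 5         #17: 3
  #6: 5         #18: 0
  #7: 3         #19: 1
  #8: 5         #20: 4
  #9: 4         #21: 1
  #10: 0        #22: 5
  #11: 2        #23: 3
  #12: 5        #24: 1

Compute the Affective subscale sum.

Affective items: 3, 5, 13, 16, 20, 21.
Of these, items 3, 20 and 21 are reverse-scored; on a 0–6 scale, reversed = 6 − raw.
  item 3: 6 − 5 = 1
  item 5: 5
  item 13: 5
  item 16: 0
  item 20: 6 − 4 = 2
  item 21: 6 − 1 = 5
Sum = 1 + 5 + 5 + 0 + 2 + 5 = 18

18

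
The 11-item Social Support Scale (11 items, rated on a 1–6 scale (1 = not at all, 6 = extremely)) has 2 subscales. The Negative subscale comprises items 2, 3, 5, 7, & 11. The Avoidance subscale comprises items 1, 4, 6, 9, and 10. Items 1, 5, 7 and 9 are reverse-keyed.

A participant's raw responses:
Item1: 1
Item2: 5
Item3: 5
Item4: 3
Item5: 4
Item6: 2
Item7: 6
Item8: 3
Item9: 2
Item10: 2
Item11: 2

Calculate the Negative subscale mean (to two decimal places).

Negative items: 2, 3, 5, 7, 11.
Of these, items 5 & 7 are reverse-keyed; reverse-coded value = 7 − response.
  item 2: 5
  item 3: 5
  item 5: 7 − 4 = 3
  item 7: 7 − 6 = 1
  item 11: 2
Sum = 5 + 5 + 3 + 1 + 2 = 16
Mean = 16 / 5 = 3.20

3.20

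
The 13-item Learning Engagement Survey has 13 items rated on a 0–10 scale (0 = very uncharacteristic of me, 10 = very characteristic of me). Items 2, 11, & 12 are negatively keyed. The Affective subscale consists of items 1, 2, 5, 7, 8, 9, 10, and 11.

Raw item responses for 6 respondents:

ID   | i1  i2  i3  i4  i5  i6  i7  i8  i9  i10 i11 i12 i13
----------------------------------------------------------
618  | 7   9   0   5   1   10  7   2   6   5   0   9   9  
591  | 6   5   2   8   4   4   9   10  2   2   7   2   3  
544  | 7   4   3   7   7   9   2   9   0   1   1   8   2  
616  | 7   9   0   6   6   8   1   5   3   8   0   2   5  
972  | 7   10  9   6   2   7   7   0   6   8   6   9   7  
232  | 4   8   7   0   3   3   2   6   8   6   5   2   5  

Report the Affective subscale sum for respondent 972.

34

Respondent 972 raw: 7, 10, 9, 6, 2, 7, 7, 0, 6, 8, 6, 9, 7.
Affective items: 1, 2, 5, 7, 8, 9, 10, 11.
Reverse-coded (reverse-coded value = 10 − response):
  item 1: 7
  item 2: 10 − 10 = 0
  item 5: 2
  item 7: 7
  item 8: 0
  item 9: 6
  item 10: 8
  item 11: 10 − 6 = 4
Sum = 7 + 0 + 2 + 7 + 0 + 6 + 8 + 4 = 34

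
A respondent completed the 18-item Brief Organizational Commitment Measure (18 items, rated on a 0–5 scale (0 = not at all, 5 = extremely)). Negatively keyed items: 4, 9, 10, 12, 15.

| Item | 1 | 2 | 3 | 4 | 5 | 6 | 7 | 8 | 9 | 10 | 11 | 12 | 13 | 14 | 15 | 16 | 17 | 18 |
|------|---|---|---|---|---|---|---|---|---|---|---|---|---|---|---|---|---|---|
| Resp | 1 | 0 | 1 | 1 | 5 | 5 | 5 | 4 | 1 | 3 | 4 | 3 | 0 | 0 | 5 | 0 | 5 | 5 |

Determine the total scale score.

47

Apply reverse scoring (reverse-coded value = 5 − response):
  item 4: 5 − 1 = 4
  item 9: 5 − 1 = 4
  item 10: 5 − 3 = 2
  item 12: 5 − 3 = 2
  item 15: 5 − 5 = 0
Scored responses: 1, 0, 1, 4, 5, 5, 5, 4, 4, 2, 4, 2, 0, 0, 0, 0, 5, 5
Total = 1 + 0 + 1 + 4 + 5 + 5 + 5 + 4 + 4 + 2 + 4 + 2 + 0 + 0 + 0 + 0 + 5 + 5 = 47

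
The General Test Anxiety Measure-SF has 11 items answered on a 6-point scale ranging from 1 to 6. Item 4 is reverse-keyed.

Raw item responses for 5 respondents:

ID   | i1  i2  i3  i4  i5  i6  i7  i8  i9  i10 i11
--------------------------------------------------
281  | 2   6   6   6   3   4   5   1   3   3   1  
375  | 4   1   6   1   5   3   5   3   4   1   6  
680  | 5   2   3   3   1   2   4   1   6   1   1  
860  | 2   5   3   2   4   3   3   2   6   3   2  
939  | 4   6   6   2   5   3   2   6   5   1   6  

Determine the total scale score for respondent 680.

30

Respondent 680 raw: 5, 2, 3, 3, 1, 2, 4, 1, 6, 1, 1.
Reverse-coded (reversed = (1+6) − raw = 7 − raw):
  item 1: 5
  item 2: 2
  item 3: 3
  item 4: 7 − 3 = 4
  item 5: 1
  item 6: 2
  item 7: 4
  item 8: 1
  item 9: 6
  item 10: 1
  item 11: 1
Sum = 5 + 2 + 3 + 4 + 1 + 2 + 4 + 1 + 6 + 1 + 1 = 30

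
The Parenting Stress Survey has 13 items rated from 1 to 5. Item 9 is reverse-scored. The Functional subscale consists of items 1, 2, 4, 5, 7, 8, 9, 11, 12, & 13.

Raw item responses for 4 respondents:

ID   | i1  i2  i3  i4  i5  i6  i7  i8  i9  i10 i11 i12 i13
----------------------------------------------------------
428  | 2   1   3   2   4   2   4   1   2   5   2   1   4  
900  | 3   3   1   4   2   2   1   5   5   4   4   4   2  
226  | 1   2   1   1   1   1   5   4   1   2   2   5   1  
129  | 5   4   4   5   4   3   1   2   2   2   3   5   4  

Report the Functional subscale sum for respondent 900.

Respondent 900 raw: 3, 3, 1, 4, 2, 2, 1, 5, 5, 4, 4, 4, 2.
Functional items: 1, 2, 4, 5, 7, 8, 9, 11, 12, 13.
Reverse-coded (reverse-coded value = 6 − response):
  item 1: 3
  item 2: 3
  item 4: 4
  item 5: 2
  item 7: 1
  item 8: 5
  item 9: 6 − 5 = 1
  item 11: 4
  item 12: 4
  item 13: 2
Sum = 3 + 3 + 4 + 2 + 1 + 5 + 1 + 4 + 4 + 2 = 29

29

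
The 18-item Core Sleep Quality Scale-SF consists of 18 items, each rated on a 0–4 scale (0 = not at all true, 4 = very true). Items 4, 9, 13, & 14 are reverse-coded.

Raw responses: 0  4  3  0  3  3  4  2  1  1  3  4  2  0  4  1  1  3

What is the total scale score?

Reversing items 4, 9, 13, and 14 with 4 − raw:
Total = 0 + 4 + 3 + (4−0) + 3 + 3 + 4 + 2 + (4−1) + 1 + 3 + 4 + (4−2) + (4−0) + 4 + 1 + 1 + 3
      = 0 + 4 + 3 + 4 + 3 + 3 + 4 + 2 + 3 + 1 + 3 + 4 + 2 + 4 + 4 + 1 + 1 + 3 = 49

49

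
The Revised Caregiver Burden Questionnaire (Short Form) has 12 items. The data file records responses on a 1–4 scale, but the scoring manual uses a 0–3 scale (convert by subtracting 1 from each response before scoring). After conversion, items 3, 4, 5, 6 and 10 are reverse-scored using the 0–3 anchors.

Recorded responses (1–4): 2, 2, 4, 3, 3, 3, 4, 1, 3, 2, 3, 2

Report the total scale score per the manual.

15

Convert to 0–3: 1, 1, 3, 2, 2, 2, 3, 0, 2, 1, 2, 1
Reverse-coded (on a 0–3 scale, reversed = 3 − raw):
  item 3: 3 − 3 = 0
  item 4: 3 − 2 = 1
  item 5: 3 − 2 = 1
  item 6: 3 − 2 = 1
  item 10: 3 − 1 = 2
Scored: 1, 1, 0, 1, 1, 1, 3, 0, 2, 2, 2, 1
Total = 15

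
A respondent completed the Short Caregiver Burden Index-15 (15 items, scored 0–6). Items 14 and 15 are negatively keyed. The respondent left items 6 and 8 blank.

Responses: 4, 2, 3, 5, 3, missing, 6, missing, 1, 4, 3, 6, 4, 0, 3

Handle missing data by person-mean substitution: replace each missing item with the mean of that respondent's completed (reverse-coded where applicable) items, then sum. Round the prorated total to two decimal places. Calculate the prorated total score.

Reverse-coded (reversed = (0+6) − raw = 6 − raw):
  item 14: 6 − 0 = 6
  item 15: 6 − 3 = 3
Completed scored items (13 of 15): 4, 2, 3, 5, 3, 6, 1, 4, 3, 6, 4, 6, 3; sum = 50.
Person mean = 50 / 13 ≈ 3.8462
Prorated total = (50 / 13) × 15 = 57.69 (to 2 dp)

57.69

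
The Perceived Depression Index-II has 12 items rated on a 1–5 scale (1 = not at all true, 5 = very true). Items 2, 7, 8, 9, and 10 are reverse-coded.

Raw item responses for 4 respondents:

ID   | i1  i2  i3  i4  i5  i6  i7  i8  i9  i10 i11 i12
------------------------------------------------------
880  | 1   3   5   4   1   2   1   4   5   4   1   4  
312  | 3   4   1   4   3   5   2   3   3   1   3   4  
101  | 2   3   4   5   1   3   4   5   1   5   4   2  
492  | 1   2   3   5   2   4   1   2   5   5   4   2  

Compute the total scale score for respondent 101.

33

Respondent 101 raw: 2, 3, 4, 5, 1, 3, 4, 5, 1, 5, 4, 2.
Reverse-coded (reversed = (1+5) − raw = 6 − raw):
  item 1: 2
  item 2: 6 − 3 = 3
  item 3: 4
  item 4: 5
  item 5: 1
  item 6: 3
  item 7: 6 − 4 = 2
  item 8: 6 − 5 = 1
  item 9: 6 − 1 = 5
  item 10: 6 − 5 = 1
  item 11: 4
  item 12: 2
Sum = 2 + 3 + 4 + 5 + 1 + 3 + 2 + 1 + 5 + 1 + 4 + 2 = 33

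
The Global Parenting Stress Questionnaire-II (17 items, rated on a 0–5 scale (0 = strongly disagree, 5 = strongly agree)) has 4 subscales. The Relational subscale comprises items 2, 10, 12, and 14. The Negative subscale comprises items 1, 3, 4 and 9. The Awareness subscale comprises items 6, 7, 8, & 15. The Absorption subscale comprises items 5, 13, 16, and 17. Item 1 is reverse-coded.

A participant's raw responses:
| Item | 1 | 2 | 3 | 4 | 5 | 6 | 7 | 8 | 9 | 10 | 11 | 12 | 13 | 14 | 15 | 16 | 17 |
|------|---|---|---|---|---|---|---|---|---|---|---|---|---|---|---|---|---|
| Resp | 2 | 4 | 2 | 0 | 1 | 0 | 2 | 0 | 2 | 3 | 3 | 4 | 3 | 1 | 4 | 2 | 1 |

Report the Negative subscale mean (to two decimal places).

1.75

Negative items: 1, 3, 4, 9.
Of these, item 1 is reverse-coded; on a 0–5 scale, reversed = 5 − raw.
  item 1: 5 − 2 = 3
  item 3: 2
  item 4: 0
  item 9: 2
Sum = 3 + 2 + 0 + 2 = 7
Mean = 7 / 4 = 1.75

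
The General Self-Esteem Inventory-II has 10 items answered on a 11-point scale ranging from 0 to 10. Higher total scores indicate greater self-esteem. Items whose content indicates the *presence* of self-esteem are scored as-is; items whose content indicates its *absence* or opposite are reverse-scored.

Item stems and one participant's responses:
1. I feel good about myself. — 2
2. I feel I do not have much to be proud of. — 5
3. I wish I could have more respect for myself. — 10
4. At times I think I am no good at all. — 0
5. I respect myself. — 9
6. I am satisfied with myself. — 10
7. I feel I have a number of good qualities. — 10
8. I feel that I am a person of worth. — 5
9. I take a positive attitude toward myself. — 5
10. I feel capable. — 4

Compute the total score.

60

Items 2, 3, 4 describe the absence/opposite of self-esteem → reverse-score.
reverse-coded value = 10 − response.
  item 1: 2
  item 2: 10 − 5 = 5
  item 3: 10 − 10 = 0
  item 4: 10 − 0 = 10
  item 5: 9
  item 6: 10
  item 7: 10
  item 8: 5
  item 9: 5
  item 10: 4
Total = 2 + 5 + 0 + 10 + 9 + 10 + 10 + 5 + 5 + 4 = 60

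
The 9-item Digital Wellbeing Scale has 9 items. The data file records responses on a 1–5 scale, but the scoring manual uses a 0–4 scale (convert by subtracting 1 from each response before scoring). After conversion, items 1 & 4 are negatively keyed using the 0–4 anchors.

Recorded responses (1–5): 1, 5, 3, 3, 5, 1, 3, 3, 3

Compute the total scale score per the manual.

Convert to 0–4: 0, 4, 2, 2, 4, 0, 2, 2, 2
Reverse-coded (on a 0–4 scale, reversed = 4 − raw):
  item 1: 4 − 0 = 4
  item 4: 4 − 2 = 2
Scored: 4, 4, 2, 2, 4, 0, 2, 2, 2
Total = 22

22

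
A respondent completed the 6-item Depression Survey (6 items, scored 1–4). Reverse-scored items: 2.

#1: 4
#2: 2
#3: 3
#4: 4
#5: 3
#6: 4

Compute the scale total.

21

Raw sum = 20. Reverse-scored items: 2; their raw sum = 2.
Each reversal replaces raw with 5 − raw, changing the total by 5 − 2·raw per item.
Total = 20 + 1·5 − 2·2 = 20 + 5 − 4 = 21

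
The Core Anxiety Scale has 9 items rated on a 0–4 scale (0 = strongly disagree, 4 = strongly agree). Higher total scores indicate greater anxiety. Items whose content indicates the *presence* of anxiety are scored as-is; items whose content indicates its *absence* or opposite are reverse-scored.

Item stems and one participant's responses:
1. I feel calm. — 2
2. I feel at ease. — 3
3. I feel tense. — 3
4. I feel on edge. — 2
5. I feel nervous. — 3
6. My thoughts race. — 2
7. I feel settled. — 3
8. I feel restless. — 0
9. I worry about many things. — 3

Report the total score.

Items 1, 2, 7 describe the absence/opposite of anxiety → reverse-score.
reverse-coded value = 4 − response.
  item 1: 4 − 2 = 2
  item 2: 4 − 3 = 1
  item 3: 3
  item 4: 2
  item 5: 3
  item 6: 2
  item 7: 4 − 3 = 1
  item 8: 0
  item 9: 3
Total = 2 + 1 + 3 + 2 + 3 + 2 + 1 + 0 + 3 = 17

17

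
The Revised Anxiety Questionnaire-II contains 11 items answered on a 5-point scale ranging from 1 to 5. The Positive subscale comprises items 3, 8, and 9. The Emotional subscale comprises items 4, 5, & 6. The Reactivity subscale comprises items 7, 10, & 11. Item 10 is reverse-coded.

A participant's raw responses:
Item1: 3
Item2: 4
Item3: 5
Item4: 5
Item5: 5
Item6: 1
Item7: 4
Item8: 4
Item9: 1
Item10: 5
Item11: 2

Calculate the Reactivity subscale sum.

Reactivity items: 7, 10, 11.
Of these, item 10 is reverse-coded; on a 1–5 scale, reversed = 6 − raw.
  item 7: 4
  item 10: 6 − 5 = 1
  item 11: 2
Sum = 4 + 1 + 2 = 7

7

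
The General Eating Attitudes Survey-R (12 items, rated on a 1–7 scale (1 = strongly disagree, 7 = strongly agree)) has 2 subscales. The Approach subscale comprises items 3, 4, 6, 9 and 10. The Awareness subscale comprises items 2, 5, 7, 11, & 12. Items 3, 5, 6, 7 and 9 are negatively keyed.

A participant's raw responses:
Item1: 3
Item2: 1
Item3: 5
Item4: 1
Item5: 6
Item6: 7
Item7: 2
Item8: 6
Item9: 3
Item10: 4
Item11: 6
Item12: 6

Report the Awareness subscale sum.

21

Awareness items: 2, 5, 7, 11, 12.
Of these, items 5 and 7 are negatively keyed; on a 1–7 scale, reversed = 8 − raw.
  item 2: 1
  item 5: 8 − 6 = 2
  item 7: 8 − 2 = 6
  item 11: 6
  item 12: 6
Sum = 1 + 2 + 6 + 6 + 6 = 21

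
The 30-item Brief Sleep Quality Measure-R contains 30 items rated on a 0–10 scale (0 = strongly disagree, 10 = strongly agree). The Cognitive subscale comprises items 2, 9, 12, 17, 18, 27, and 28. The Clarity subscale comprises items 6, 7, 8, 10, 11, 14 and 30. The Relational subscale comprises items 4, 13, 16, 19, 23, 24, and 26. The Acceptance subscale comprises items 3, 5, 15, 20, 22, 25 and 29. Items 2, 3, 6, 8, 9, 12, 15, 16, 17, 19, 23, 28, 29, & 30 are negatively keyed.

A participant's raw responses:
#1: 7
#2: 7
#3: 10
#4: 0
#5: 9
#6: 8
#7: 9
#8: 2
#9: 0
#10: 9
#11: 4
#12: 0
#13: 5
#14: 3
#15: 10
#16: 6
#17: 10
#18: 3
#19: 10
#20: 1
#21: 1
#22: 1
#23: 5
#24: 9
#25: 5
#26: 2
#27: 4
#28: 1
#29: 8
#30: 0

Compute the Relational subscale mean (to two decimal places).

3.57

Relational items: 4, 13, 16, 19, 23, 24, 26.
Of these, items 16, 19, & 23 are negatively keyed; reversed = (0+10) − raw = 10 − raw.
  item 4: 0
  item 13: 5
  item 16: 10 − 6 = 4
  item 19: 10 − 10 = 0
  item 23: 10 − 5 = 5
  item 24: 9
  item 26: 2
Sum = 0 + 5 + 4 + 0 + 5 + 9 + 2 = 25
Mean = 25 / 7 = 3.57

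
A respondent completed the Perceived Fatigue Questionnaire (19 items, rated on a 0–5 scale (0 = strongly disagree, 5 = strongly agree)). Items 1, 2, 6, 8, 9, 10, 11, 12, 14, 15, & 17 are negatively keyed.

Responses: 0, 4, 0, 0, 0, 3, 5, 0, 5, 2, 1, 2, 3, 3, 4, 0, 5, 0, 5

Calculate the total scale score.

Negatively keyed items use 5 − raw:
  item 1: 5 − 0 = 5
  item 2: 5 − 4 = 1
  item 6: 5 − 3 = 2
  item 8: 5 − 0 = 5
  item 9: 5 − 5 = 0
  item 10: 5 − 2 = 3
  item 11: 5 − 1 = 4
  item 12: 5 − 2 = 3
  item 14: 5 − 3 = 2
  item 15: 5 − 4 = 1
  item 17: 5 − 5 = 0
After reverse-coding: 5, 1, 0, 0, 0, 2, 5, 5, 0, 3, 4, 3, 3, 2, 1, 0, 0, 0, 5
Total = 5 + 1 + 0 + 0 + 0 + 2 + 5 + 5 + 0 + 3 + 4 + 3 + 3 + 2 + 1 + 0 + 0 + 0 + 5 = 39

39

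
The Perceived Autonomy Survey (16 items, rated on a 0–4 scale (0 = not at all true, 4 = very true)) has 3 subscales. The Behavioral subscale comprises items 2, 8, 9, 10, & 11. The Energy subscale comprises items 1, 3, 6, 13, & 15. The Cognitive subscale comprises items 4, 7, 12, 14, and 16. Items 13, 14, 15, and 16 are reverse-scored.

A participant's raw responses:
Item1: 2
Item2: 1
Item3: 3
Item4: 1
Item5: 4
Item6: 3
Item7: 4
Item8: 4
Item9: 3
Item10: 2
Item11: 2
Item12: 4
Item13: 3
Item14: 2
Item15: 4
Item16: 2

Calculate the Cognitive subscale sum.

Cognitive items: 4, 7, 12, 14, 16.
Of these, items 14 & 16 are reverse-scored; reversed = (0+4) − raw = 4 − raw.
  item 4: 1
  item 7: 4
  item 12: 4
  item 14: 4 − 2 = 2
  item 16: 4 − 2 = 2
Sum = 1 + 4 + 4 + 2 + 2 = 13

13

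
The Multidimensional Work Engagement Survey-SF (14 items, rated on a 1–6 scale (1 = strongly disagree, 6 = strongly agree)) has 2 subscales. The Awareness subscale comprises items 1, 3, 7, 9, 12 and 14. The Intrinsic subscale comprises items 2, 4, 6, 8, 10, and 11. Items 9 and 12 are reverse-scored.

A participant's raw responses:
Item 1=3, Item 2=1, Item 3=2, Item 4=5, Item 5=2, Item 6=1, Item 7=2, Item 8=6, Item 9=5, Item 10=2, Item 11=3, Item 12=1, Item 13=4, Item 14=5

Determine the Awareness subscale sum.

20

Awareness items: 1, 3, 7, 9, 12, 14.
Of these, items 9 & 12 are reverse-scored; reverse-coded value = 7 − response.
  item 1: 3
  item 3: 2
  item 7: 2
  item 9: 7 − 5 = 2
  item 12: 7 − 1 = 6
  item 14: 5
Sum = 3 + 2 + 2 + 2 + 6 + 5 = 20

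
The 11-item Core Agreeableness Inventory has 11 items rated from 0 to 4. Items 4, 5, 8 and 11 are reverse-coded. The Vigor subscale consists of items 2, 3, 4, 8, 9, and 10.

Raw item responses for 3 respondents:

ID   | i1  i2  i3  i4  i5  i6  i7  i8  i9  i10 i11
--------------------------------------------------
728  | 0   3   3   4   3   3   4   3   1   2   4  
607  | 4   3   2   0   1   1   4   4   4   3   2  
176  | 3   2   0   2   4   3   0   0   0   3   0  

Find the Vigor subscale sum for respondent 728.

Respondent 728 raw: 0, 3, 3, 4, 3, 3, 4, 3, 1, 2, 4.
Vigor items: 2, 3, 4, 8, 9, 10.
Reverse-coded (reverse-coded value = 4 − response):
  item 2: 3
  item 3: 3
  item 4: 4 − 4 = 0
  item 8: 4 − 3 = 1
  item 9: 1
  item 10: 2
Sum = 3 + 3 + 0 + 1 + 1 + 2 = 10

10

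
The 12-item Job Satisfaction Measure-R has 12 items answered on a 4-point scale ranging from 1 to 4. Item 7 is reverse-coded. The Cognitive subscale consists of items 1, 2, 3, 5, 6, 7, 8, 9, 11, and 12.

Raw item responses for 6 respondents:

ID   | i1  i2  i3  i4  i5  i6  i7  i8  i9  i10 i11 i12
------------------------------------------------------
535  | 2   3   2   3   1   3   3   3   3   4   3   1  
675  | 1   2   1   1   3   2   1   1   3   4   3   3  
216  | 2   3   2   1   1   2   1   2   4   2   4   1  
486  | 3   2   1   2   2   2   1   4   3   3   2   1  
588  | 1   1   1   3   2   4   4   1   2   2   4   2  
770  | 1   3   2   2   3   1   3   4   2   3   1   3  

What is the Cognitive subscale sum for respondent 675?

23

Respondent 675 raw: 1, 2, 1, 1, 3, 2, 1, 1, 3, 4, 3, 3.
Cognitive items: 1, 2, 3, 5, 6, 7, 8, 9, 11, 12.
Reverse-coded (reverse-coded value = 5 − response):
  item 1: 1
  item 2: 2
  item 3: 1
  item 5: 3
  item 6: 2
  item 7: 5 − 1 = 4
  item 8: 1
  item 9: 3
  item 11: 3
  item 12: 3
Sum = 1 + 2 + 1 + 3 + 2 + 4 + 1 + 3 + 3 + 3 = 23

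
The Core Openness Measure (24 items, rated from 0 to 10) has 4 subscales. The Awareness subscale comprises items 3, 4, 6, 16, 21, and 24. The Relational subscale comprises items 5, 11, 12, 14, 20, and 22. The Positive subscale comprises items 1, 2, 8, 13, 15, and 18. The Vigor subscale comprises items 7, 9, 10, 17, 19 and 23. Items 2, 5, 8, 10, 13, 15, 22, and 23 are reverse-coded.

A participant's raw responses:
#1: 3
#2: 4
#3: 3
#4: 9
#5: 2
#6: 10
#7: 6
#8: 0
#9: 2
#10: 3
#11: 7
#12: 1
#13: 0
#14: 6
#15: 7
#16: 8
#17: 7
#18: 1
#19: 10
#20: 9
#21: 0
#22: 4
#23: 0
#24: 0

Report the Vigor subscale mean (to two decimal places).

7.00

Vigor items: 7, 9, 10, 17, 19, 23.
Of these, items 10 & 23 are reverse-coded; reversed = (0+10) − raw = 10 − raw.
  item 7: 6
  item 9: 2
  item 10: 10 − 3 = 7
  item 17: 7
  item 19: 10
  item 23: 10 − 0 = 10
Sum = 6 + 2 + 7 + 7 + 10 + 10 = 42
Mean = 42 / 6 = 7.00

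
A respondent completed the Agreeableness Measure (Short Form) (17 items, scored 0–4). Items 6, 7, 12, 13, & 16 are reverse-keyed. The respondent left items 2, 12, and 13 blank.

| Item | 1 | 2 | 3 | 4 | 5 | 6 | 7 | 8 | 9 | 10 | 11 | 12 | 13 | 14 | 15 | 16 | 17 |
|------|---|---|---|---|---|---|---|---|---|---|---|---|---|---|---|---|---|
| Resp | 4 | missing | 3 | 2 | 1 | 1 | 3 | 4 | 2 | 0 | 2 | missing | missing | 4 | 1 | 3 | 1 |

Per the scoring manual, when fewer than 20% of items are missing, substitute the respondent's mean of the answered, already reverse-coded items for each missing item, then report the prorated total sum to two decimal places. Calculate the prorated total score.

35.21

Reverse-coded (reverse-coded value = 4 − response):
  item 6: 4 − 1 = 3
  item 7: 4 − 3 = 1
  item 16: 4 − 3 = 1
Completed scored items (14 of 17): 4, 3, 2, 1, 3, 1, 4, 2, 0, 2, 4, 1, 1, 1; sum = 29.
Person mean = 29 / 14 ≈ 2.0714
Prorated total = (29 / 14) × 17 = 35.21 (to 2 dp)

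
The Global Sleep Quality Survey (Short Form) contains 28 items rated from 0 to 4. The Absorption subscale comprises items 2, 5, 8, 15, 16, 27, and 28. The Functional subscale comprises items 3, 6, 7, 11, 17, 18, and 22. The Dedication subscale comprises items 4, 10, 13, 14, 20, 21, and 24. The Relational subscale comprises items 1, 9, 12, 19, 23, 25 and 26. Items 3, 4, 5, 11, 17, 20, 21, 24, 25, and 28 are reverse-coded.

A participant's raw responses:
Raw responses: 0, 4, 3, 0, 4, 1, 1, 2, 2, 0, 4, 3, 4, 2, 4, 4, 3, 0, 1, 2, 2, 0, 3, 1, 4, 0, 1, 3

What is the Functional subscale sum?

4

Functional items: 3, 6, 7, 11, 17, 18, 22.
Of these, items 3, 11, and 17 are reverse-coded; reversed = (0+4) − raw = 4 − raw.
  item 3: 4 − 3 = 1
  item 6: 1
  item 7: 1
  item 11: 4 − 4 = 0
  item 17: 4 − 3 = 1
  item 18: 0
  item 22: 0
Sum = 1 + 1 + 1 + 0 + 1 + 0 + 0 = 4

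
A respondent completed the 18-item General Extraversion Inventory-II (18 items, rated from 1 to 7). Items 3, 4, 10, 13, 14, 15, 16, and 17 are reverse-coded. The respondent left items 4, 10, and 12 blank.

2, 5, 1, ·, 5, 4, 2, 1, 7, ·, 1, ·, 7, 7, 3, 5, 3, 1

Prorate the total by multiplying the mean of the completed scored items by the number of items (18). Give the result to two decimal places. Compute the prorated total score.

60.00

Reverse-coded (reverse-coded value = 8 − response):
  item 3: 8 − 1 = 7
  item 13: 8 − 7 = 1
  item 14: 8 − 7 = 1
  item 15: 8 − 3 = 5
  item 16: 8 − 5 = 3
  item 17: 8 − 3 = 5
Completed scored items (15 of 18): 2, 5, 7, 5, 4, 2, 1, 7, 1, 1, 1, 5, 3, 5, 1; sum = 50.
Person mean = 50 / 15 ≈ 3.3333
Prorated total = (50 / 15) × 18 = 60.00 (to 2 dp)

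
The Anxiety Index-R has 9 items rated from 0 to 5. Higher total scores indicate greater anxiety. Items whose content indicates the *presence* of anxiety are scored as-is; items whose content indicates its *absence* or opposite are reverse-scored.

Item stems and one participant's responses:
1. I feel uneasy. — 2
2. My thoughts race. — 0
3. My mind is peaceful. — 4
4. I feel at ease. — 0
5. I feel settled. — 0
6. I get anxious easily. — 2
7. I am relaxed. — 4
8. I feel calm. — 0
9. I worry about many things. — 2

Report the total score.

Items 3, 4, 5, 7, 8 describe the absence/opposite of anxiety → reverse-score.
reversed = (0+5) − raw = 5 − raw.
  item 1: 2
  item 2: 0
  item 3: 5 − 4 = 1
  item 4: 5 − 0 = 5
  item 5: 5 − 0 = 5
  item 6: 2
  item 7: 5 − 4 = 1
  item 8: 5 − 0 = 5
  item 9: 2
Total = 2 + 0 + 1 + 5 + 5 + 2 + 1 + 5 + 2 = 23

23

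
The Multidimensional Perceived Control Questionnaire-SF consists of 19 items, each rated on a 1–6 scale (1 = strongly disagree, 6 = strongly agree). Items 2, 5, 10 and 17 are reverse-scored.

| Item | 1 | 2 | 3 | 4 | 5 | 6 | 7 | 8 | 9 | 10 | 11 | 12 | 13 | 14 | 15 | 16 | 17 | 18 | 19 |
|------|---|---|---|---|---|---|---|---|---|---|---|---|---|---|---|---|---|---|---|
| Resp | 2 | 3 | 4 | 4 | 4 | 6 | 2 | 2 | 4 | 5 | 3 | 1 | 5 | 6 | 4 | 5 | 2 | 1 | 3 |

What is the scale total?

66

Reversing items 2, 5, 10, & 17 with 7 − raw:
Total = 2 + (7−3) + 4 + 4 + (7−4) + 6 + 2 + 2 + 4 + (7−5) + 3 + 1 + 5 + 6 + 4 + 5 + (7−2) + 1 + 3
      = 2 + 4 + 4 + 4 + 3 + 6 + 2 + 2 + 4 + 2 + 3 + 1 + 5 + 6 + 4 + 5 + 5 + 1 + 3 = 66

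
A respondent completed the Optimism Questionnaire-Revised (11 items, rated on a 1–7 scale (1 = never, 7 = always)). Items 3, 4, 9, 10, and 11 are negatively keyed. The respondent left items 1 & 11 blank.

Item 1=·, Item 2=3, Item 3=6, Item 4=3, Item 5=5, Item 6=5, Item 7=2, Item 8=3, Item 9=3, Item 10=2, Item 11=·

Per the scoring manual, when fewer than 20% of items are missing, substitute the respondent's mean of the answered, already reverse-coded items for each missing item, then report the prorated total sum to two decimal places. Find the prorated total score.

Reverse-coded (reversed = (1+7) − raw = 8 − raw):
  item 3: 8 − 6 = 2
  item 4: 8 − 3 = 5
  item 9: 8 − 3 = 5
  item 10: 8 − 2 = 6
Completed scored items (9 of 11): 3, 2, 5, 5, 5, 2, 3, 5, 6; sum = 36.
Person mean = 36 / 9 ≈ 4.0000
Prorated total = (36 / 9) × 11 = 44.00 (to 2 dp)

44.00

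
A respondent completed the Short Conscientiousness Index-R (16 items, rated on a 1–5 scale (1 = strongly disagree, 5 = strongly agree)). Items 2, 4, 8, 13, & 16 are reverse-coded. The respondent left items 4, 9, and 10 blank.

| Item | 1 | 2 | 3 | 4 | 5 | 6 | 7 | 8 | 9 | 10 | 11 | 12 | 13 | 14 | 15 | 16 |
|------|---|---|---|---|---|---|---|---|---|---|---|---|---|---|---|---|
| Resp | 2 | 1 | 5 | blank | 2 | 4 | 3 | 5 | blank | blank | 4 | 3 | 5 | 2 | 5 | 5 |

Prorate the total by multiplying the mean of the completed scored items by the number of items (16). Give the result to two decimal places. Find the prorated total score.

Reverse-coded (on a 1–5 scale, reversed = 6 − raw):
  item 2: 6 − 1 = 5
  item 8: 6 − 5 = 1
  item 13: 6 − 5 = 1
  item 16: 6 − 5 = 1
Completed scored items (13 of 16): 2, 5, 5, 2, 4, 3, 1, 4, 3, 1, 2, 5, 1; sum = 38.
Person mean = 38 / 13 ≈ 2.9231
Prorated total = (38 / 13) × 16 = 46.77 (to 2 dp)

46.77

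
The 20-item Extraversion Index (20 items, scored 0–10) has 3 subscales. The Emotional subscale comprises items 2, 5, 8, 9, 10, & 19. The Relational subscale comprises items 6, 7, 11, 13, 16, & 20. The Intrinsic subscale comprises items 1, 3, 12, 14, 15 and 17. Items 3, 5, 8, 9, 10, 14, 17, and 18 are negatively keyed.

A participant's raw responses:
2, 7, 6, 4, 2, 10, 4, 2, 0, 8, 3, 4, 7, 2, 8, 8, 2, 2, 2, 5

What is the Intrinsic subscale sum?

Intrinsic items: 1, 3, 12, 14, 15, 17.
Of these, items 3, 14, & 17 are negatively keyed; on a 0–10 scale, reversed = 10 − raw.
  item 1: 2
  item 3: 10 − 6 = 4
  item 12: 4
  item 14: 10 − 2 = 8
  item 15: 8
  item 17: 10 − 2 = 8
Sum = 2 + 4 + 4 + 8 + 8 + 8 = 34

34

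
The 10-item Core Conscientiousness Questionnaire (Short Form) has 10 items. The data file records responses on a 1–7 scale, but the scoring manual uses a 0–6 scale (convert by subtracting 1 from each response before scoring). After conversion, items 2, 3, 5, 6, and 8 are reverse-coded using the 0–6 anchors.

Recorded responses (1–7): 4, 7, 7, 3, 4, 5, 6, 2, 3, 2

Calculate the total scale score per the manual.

Convert to 0–6: 3, 6, 6, 2, 3, 4, 5, 1, 2, 1
Reverse-coded (on a 0–6 scale, reversed = 6 − raw):
  item 2: 6 − 6 = 0
  item 3: 6 − 6 = 0
  item 5: 6 − 3 = 3
  item 6: 6 − 4 = 2
  item 8: 6 − 1 = 5
Scored: 3, 0, 0, 2, 3, 2, 5, 5, 2, 1
Total = 23

23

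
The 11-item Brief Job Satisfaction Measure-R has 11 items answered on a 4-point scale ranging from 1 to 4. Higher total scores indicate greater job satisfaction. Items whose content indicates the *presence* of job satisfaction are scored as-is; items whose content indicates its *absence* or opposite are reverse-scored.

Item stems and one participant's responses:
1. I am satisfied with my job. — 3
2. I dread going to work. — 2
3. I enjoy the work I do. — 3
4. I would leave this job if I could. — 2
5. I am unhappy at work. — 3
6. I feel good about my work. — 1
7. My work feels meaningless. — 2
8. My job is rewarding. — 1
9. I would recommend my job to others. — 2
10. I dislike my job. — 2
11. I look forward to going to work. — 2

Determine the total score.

Items 2, 4, 5, 7, 10 describe the absence/opposite of job satisfaction → reverse-score.
reverse-coded value = 5 − response.
  item 1: 3
  item 2: 5 − 2 = 3
  item 3: 3
  item 4: 5 − 2 = 3
  item 5: 5 − 3 = 2
  item 6: 1
  item 7: 5 − 2 = 3
  item 8: 1
  item 9: 2
  item 10: 5 − 2 = 3
  item 11: 2
Total = 3 + 3 + 3 + 3 + 2 + 1 + 3 + 1 + 2 + 3 + 2 = 26

26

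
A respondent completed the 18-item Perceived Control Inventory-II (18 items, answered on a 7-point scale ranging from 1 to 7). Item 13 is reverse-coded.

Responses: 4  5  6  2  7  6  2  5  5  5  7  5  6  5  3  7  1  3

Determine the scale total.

80

Reverse-coded items (reverse-coded value = 8 − response):
  item 13: 8 − 6 = 2
Scored items: 4, 5, 6, 2, 7, 6, 2, 5, 5, 5, 7, 5, 2, 5, 3, 7, 1, 3
Total = 4 + 5 + 6 + 2 + 7 + 6 + 2 + 5 + 5 + 5 + 7 + 5 + 2 + 5 + 3 + 7 + 1 + 3 = 80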